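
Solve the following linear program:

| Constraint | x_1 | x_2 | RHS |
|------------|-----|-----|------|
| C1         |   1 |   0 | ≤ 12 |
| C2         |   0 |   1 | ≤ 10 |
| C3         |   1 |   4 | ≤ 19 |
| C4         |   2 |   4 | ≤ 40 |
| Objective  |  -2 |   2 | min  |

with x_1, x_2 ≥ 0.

Evaluate the objective at each vertex of the feasible region:
  z(0, 0) = 0
  z(12, 0) = -24  ←
  z(12, 1.75) = -20.5
  z(0, 4.75) = 9.5
The minimum is at x_1 = 12, x_2 = 0.

x_1 = 12, x_2 = 0, z = -24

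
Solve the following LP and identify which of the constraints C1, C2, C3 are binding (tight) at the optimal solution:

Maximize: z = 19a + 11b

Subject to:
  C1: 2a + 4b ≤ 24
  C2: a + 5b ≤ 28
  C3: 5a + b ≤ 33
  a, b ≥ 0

At a = 6, b = 3, compute slack b - a·x for each constraint:
  C1: 24 − 24 = 0  (binding)
  C2: 28 − 21 = 7  (slack)
  C3: 33 − 33 = 0  (binding)

Optimal: a = 6, b = 3
Binding: C1, C3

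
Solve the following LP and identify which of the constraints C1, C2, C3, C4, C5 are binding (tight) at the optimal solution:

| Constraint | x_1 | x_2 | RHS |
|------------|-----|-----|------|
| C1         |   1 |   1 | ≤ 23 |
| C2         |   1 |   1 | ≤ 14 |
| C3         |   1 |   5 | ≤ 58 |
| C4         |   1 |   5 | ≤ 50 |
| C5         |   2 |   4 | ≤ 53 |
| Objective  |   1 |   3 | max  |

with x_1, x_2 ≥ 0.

At x_1 = 5, x_2 = 9, compute slack b - a·x for each constraint:
  C1: 23 − 14 = 9  (slack)
  C2: 14 − 14 = 0  (binding)
  C3: 58 − 50 = 8  (slack)
  C4: 50 − 50 = 0  (binding)
  C5: 53 − 46 = 7  (slack)

Optimal: x_1 = 5, x_2 = 9
Binding: C2, C4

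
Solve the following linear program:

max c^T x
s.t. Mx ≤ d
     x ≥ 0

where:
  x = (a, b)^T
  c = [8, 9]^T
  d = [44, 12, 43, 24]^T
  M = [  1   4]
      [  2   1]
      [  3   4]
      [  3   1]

Evaluate the objective at each vertex of the feasible region:
  z(0, 0) = 0
  z(6, 0) = 48
  z(1, 10) = 98  ←
  z(0, 10.75) = 96.75
The maximum is at a = 1, b = 10.

a = 1, b = 10, z = 98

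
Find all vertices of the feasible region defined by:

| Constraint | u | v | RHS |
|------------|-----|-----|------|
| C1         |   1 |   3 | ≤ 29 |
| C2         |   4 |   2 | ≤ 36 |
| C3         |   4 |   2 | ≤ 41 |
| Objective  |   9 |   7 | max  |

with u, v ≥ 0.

(0, 0), (9, 0), (5, 8), (0, 9.667)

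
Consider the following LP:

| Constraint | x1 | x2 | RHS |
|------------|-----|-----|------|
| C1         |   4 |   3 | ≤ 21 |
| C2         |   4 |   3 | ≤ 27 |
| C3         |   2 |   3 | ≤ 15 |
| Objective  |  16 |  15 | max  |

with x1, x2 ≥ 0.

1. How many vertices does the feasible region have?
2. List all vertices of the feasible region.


1. 4
2. (0, 0), (5.25, 0), (3, 3), (0, 5)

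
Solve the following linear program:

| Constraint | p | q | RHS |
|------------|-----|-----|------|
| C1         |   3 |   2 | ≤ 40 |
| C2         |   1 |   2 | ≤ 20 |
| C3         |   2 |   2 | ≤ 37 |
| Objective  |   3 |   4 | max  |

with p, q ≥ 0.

Evaluate the objective at each vertex of the feasible region:
  z(0, 0) = 0
  z(13.33, 0) = 40
  z(10, 5) = 50  ←
  z(0, 10) = 40
The maximum is at p = 10, q = 5.

p = 10, q = 5, z = 50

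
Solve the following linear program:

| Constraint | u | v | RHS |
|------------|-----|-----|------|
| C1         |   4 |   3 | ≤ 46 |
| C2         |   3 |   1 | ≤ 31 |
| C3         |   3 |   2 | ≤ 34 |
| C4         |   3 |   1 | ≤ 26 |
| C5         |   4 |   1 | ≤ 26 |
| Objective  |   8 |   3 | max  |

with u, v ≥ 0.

Evaluate the objective at each vertex of the feasible region:
  z(0, 0) = 0
  z(6.5, 0) = 52
  z(4, 10) = 62  ←
  z(0, 15.33) = 46
The maximum is at u = 4, v = 10.

u = 4, v = 10, z = 62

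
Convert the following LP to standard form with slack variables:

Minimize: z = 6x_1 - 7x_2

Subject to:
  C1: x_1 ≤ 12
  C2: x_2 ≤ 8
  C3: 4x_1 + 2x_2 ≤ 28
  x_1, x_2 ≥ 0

min z = 6x_1 - 7x_2

s.t.
  x_1 + s1 = 12
  x_2 + s2 = 8
  4x_1 + 2x_2 + s3 = 28
  x_1, x_2, s1, s2, s3 ≥ 0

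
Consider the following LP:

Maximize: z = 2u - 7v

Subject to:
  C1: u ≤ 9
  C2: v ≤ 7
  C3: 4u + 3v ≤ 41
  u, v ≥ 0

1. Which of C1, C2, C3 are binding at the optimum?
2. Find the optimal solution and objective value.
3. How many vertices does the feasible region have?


1. C1
2. u = 9, v = 0, z = 18
3. 5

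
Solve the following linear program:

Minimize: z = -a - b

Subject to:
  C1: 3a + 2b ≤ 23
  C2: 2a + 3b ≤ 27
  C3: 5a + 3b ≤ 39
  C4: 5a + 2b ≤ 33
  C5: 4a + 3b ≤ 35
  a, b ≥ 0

Evaluate the objective at each vertex of the feasible region:
  z(0, 0) = 0
  z(6.6, 0) = -6.6
  z(5, 4) = -9
  z(3, 7) = -10  ←
  z(0, 9) = -9
The minimum is at a = 3, b = 7.

a = 3, b = 7, z = -10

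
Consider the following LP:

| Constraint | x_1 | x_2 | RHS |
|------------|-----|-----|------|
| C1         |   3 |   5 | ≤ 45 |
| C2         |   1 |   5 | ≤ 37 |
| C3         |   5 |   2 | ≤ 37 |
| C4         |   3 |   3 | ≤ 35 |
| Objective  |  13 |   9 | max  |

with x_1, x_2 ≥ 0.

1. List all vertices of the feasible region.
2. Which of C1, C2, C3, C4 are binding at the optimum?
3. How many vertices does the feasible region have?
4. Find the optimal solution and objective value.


1. (0, 0), (7.4, 0), (5, 6), (4, 6.6), (0, 7.4)
2. C1, C3
3. 5
4. x_1 = 5, x_2 = 6, z = 119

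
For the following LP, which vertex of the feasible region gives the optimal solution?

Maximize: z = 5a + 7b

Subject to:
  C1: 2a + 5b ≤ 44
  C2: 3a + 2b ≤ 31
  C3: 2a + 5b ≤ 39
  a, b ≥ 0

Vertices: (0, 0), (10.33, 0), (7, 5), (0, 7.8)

Evaluate the objective at each vertex of the feasible region:
  z(0, 0) = 0
  z(10.33, 0) = 51.67
  z(7, 5) = 70  ←
  z(0, 7.8) = 54.6
The maximum is at a = 7, b = 5.

(7, 5)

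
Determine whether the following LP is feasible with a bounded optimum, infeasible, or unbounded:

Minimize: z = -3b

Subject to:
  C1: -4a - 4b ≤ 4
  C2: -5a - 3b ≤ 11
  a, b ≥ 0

Unbounded (objective can decrease without bound)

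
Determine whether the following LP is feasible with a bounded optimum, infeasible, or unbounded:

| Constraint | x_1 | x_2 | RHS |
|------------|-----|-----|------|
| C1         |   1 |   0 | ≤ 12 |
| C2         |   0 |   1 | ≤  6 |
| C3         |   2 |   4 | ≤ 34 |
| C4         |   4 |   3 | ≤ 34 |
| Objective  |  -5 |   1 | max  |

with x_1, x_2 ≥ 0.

Feasible with a bounded optimal solution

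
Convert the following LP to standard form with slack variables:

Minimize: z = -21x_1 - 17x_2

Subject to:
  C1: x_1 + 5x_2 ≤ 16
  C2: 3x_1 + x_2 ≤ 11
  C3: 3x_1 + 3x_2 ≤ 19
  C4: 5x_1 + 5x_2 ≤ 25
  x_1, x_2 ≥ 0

min z = -21x_1 - 17x_2

s.t.
  x_1 + 5x_2 + s1 = 16
  3x_1 + x_2 + s2 = 11
  3x_1 + 3x_2 + s3 = 19
  5x_1 + 5x_2 + s4 = 25
  x_1, x_2, s1, s2, s3, s4 ≥ 0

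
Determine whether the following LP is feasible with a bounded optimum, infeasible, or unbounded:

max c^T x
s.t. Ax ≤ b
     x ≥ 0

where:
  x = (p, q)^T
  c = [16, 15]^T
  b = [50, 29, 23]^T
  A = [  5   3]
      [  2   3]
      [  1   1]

Feasible with a bounded optimal solution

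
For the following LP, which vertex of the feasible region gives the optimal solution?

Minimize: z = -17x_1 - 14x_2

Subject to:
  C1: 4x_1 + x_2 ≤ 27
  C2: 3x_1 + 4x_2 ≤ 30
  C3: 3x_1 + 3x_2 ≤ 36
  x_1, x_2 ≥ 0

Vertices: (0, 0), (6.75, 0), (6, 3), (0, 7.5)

Evaluate the objective at each vertex of the feasible region:
  z(0, 0) = 0
  z(6.75, 0) = -114.8
  z(6, 3) = -144  ←
  z(0, 7.5) = -105
The minimum is at x_1 = 6, x_2 = 3.

(6, 3)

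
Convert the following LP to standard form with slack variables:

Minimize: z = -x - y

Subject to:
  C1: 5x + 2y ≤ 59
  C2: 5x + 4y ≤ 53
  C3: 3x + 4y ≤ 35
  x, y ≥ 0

min z = -x - y

s.t.
  5x + 2y + s1 = 59
  5x + 4y + s2 = 53
  3x + 4y + s3 = 35
  x, y, s1, s2, s3 ≥ 0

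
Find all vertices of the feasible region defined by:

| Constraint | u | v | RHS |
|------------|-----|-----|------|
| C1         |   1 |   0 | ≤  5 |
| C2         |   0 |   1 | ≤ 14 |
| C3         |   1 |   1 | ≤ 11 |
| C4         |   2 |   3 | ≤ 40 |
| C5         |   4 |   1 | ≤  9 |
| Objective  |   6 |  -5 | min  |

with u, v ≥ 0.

(0, 0), (2.25, 0), (0, 9)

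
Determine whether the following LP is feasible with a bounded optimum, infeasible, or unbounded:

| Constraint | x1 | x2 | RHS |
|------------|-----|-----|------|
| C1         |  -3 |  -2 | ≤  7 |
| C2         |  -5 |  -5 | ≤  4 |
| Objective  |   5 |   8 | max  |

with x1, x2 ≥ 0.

Unbounded (objective can increase without bound)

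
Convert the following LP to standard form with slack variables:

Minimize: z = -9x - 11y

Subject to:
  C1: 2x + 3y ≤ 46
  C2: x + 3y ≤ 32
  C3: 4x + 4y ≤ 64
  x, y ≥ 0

min z = -9x - 11y

s.t.
  2x + 3y + s1 = 46
  x + 3y + s2 = 32
  4x + 4y + s3 = 64
  x, y, s1, s2, s3 ≥ 0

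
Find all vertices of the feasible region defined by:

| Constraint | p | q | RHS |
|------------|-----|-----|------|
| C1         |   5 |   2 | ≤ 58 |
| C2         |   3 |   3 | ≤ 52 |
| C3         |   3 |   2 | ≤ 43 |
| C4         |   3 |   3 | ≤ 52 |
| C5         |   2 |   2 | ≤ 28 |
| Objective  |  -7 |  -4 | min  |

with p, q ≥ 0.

(0, 0), (11.6, 0), (10, 4), (0, 14)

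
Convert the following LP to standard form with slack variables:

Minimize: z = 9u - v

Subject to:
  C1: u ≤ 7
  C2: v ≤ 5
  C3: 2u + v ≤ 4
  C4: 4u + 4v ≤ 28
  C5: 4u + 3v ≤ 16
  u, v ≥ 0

min z = 9u - v

s.t.
  u + s1 = 7
  v + s2 = 5
  2u + v + s3 = 4
  4u + 4v + s4 = 28
  4u + 3v + s5 = 16
  u, v, s1, s2, s3, s4, s5 ≥ 0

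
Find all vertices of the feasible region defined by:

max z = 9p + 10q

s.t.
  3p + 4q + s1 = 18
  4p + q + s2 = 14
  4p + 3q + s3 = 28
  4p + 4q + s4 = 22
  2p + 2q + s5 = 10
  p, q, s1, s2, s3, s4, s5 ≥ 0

(0, 0), (3.5, 0), (3, 2), (2, 3), (0, 4.5)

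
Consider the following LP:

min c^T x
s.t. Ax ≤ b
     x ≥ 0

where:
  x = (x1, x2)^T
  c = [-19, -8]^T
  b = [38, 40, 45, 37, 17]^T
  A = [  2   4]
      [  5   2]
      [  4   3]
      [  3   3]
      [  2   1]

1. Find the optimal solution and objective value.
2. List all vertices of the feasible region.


1. x1 = 6, x2 = 5, z = -154
2. (0, 0), (8, 0), (6, 5), (5, 7), (0, 9.5)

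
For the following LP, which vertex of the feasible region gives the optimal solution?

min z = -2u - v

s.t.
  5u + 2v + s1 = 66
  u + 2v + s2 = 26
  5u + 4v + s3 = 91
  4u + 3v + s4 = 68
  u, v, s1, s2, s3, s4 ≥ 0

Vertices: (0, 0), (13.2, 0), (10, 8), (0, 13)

Evaluate the objective at each vertex of the feasible region:
  z(0, 0) = 0
  z(13.2, 0) = -26.4
  z(10, 8) = -28  ←
  z(0, 13) = -13
The minimum is at u = 10, v = 8.

(10, 8)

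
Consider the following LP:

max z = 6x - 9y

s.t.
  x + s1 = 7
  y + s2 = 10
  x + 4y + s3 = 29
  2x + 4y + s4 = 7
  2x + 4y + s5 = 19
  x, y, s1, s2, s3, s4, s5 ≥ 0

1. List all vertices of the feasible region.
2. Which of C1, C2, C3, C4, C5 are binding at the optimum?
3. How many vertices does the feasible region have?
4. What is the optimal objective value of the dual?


1. (0, 0), (3.5, 0), (0, 1.75)
2. C4
3. 3
4. 21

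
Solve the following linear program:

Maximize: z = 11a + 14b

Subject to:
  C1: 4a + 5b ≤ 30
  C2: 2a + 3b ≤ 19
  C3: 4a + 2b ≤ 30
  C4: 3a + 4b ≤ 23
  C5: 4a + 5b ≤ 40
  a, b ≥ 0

Evaluate the objective at each vertex of the feasible region:
  z(0, 0) = 0
  z(7.5, 0) = 82.5
  z(5, 2) = 83  ←
  z(0, 5.75) = 80.5
The maximum is at a = 5, b = 2.

a = 5, b = 2, z = 83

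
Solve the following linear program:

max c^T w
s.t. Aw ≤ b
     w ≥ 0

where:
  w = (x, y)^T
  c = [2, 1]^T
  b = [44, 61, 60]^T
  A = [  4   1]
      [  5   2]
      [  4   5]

Evaluate the objective at each vertex of the feasible region:
  z(0, 0) = 0
  z(11, 0) = 22
  z(10, 4) = 24  ←
  z(0, 12) = 12
The maximum is at x = 10, y = 4.

x = 10, y = 4, z = 24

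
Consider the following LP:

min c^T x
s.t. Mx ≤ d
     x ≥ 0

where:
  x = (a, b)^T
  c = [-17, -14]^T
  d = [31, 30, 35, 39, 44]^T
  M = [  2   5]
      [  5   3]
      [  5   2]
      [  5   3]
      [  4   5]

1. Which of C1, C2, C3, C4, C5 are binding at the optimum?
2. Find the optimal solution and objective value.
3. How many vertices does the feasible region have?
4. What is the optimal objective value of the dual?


1. C1, C2
2. a = 3, b = 5, z = -121
3. 4
4. -121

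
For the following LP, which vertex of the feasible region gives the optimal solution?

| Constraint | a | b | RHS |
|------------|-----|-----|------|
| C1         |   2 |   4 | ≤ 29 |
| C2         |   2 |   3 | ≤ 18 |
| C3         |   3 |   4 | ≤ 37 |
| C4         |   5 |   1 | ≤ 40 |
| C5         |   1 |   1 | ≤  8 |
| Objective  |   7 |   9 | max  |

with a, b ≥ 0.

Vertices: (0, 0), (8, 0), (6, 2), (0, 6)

Evaluate the objective at each vertex of the feasible region:
  z(0, 0) = 0
  z(8, 0) = 56
  z(6, 2) = 60  ←
  z(0, 6) = 54
The maximum is at a = 6, b = 2.

(6, 2)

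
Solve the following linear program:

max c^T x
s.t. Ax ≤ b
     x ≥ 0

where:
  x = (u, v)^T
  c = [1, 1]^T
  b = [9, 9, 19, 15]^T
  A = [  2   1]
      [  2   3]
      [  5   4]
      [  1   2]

Evaluate the objective at each vertex of the feasible region:
  z(0, 0) = 0
  z(3.8, 0) = 3.8
  z(3, 1) = 4  ←
  z(0, 3) = 3
The maximum is at u = 3, v = 1.

u = 3, v = 1, z = 4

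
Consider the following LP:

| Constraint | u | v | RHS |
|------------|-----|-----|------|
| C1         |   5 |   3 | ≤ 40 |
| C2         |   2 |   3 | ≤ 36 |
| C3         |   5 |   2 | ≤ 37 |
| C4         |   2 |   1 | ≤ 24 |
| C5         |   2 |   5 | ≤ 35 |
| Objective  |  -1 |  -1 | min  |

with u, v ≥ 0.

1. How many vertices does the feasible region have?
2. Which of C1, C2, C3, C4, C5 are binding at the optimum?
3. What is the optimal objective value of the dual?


1. 5
2. C1, C5
3. -10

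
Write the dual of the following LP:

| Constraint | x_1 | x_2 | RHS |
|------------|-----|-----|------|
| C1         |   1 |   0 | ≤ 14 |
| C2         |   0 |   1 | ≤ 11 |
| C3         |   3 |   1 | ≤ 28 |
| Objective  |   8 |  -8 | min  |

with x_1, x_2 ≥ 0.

Primal min cᵀx s.t. Ax ≤ b, x ≥ 0  →  Dual max −bᵀy s.t. Aᵀy ≥ −c, y ≥ 0.

Maximize: z = -14y1 - 11y2 - 28y3

Subject to:
  y1 + 3y3 ≥ -8
  y2 + y3 ≥ 8
  y1, y2, y3 ≥ 0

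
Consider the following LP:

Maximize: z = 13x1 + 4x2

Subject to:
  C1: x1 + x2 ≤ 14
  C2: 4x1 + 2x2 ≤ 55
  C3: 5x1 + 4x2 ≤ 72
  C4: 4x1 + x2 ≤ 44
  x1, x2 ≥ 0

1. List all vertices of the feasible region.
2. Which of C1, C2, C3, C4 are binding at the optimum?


1. (0, 0), (11, 0), (10, 4), (0, 14)
2. C1, C4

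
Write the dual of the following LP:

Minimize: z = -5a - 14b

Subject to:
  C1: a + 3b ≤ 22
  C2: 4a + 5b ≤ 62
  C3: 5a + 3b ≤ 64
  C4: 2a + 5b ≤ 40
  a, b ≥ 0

Primal min cᵀx s.t. Ax ≤ b, x ≥ 0  →  Dual max −bᵀy s.t. Aᵀy ≥ −c, y ≥ 0.

Maximize: z = -22y1 - 62y2 - 64y3 - 40y4

Subject to:
  y1 + 4y2 + 5y3 + 2y4 ≥ 5
  3y1 + 5y2 + 3y3 + 5y4 ≥ 14
  y1, y2, y3, y4 ≥ 0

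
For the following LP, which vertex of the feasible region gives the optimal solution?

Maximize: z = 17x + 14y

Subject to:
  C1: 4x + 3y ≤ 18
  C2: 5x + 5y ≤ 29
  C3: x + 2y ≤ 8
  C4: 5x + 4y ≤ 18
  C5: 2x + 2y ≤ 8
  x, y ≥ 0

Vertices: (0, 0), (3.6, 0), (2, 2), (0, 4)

Evaluate the objective at each vertex of the feasible region:
  z(0, 0) = 0
  z(3.6, 0) = 61.2
  z(2, 2) = 62  ←
  z(0, 4) = 56
The maximum is at x = 2, y = 2.

(2, 2)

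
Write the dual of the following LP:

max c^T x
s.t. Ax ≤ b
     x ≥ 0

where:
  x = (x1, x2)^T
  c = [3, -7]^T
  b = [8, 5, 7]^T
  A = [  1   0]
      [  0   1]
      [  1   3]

Primal max cᵀx s.t. Ax ≤ b, x ≥ 0  →  Dual min bᵀy s.t. Aᵀy ≥ c, y ≥ 0.

Minimize: z = 8y1 + 5y2 + 7y3

Subject to:
  y1 + y3 ≥ 3
  y2 + 3y3 ≥ -7
  y1, y2, y3 ≥ 0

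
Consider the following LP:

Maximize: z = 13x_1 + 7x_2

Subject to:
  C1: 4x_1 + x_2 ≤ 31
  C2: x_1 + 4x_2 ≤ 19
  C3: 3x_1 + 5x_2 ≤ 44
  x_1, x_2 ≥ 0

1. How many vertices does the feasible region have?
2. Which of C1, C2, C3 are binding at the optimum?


1. 4
2. C1, C2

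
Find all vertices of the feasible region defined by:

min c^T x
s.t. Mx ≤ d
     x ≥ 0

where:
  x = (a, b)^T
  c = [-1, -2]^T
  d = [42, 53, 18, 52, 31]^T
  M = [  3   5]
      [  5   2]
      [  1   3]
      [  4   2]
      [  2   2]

(0, 0), (10.6, 0), (9.526, 2.684), (9, 3), (0, 6)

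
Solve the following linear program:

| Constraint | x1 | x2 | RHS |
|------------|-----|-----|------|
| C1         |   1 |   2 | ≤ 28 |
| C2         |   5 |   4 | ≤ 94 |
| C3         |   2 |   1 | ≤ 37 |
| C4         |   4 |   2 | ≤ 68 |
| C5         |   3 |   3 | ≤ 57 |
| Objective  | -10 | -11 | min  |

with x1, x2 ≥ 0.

Evaluate the objective at each vertex of the feasible region:
  z(0, 0) = 0
  z(17, 0) = -170
  z(15, 4) = -194
  z(10, 9) = -199  ←
  z(0, 14) = -154
The minimum is at x1 = 10, x2 = 9.

x1 = 10, x2 = 9, z = -199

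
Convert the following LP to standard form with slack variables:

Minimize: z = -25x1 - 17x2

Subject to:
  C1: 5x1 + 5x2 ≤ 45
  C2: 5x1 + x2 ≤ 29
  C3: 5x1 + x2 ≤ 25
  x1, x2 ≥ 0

min z = -25x1 - 17x2

s.t.
  5x1 + 5x2 + s1 = 45
  5x1 + x2 + s2 = 29
  5x1 + x2 + s3 = 25
  x1, x2, s1, s2, s3 ≥ 0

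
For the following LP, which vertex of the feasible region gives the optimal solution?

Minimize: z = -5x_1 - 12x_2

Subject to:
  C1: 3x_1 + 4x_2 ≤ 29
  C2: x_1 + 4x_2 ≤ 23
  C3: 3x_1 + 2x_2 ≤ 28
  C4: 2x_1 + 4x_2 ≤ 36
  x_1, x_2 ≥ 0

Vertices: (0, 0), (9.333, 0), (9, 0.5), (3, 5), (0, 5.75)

Evaluate the objective at each vertex of the feasible region:
  z(0, 0) = 0
  z(9.333, 0) = -46.67
  z(9, 0.5) = -51
  z(3, 5) = -75  ←
  z(0, 5.75) = -69
The minimum is at x_1 = 3, x_2 = 5.

(3, 5)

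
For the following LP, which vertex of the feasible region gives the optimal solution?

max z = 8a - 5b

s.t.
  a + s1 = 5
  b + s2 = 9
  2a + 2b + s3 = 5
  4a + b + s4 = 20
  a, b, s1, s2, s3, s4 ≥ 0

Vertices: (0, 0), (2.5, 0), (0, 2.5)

Evaluate the objective at each vertex of the feasible region:
  z(0, 0) = 0
  z(2.5, 0) = 20  ←
  z(0, 2.5) = -12.5
The maximum is at a = 2.5, b = 0.

(2.5, 0)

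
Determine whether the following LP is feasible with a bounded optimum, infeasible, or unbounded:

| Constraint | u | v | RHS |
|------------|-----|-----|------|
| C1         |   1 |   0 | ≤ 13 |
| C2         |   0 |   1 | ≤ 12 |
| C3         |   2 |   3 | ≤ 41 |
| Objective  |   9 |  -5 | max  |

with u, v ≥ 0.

Feasible with a bounded optimal solution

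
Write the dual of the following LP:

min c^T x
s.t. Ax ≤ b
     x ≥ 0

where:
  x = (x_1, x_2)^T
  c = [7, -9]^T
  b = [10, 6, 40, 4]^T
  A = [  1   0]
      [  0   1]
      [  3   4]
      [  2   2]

Primal min cᵀx s.t. Ax ≤ b, x ≥ 0  →  Dual max −bᵀy s.t. Aᵀy ≥ −c, y ≥ 0.

Maximize: z = -10y1 - 6y2 - 40y3 - 4y4

Subject to:
  y1 + 3y3 + 2y4 ≥ -7
  y2 + 4y3 + 2y4 ≥ 9
  y1, y2, y3, y4 ≥ 0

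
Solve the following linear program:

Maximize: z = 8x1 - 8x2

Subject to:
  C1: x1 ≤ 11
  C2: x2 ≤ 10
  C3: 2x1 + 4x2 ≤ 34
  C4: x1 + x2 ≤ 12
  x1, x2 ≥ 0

Evaluate the objective at each vertex of the feasible region:
  z(0, 0) = 0
  z(11, 0) = 88  ←
  z(11, 1) = 80
  z(7, 5) = 16
  z(0, 8.5) = -68
The maximum is at x1 = 11, x2 = 0.

x1 = 11, x2 = 0, z = 88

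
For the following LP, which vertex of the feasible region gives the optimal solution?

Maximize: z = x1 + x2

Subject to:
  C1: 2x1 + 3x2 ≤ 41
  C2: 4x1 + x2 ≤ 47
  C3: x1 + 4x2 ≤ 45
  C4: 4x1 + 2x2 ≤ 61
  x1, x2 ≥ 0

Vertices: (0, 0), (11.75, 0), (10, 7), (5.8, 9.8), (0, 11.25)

Evaluate the objective at each vertex of the feasible region:
  z(0, 0) = 0
  z(11.75, 0) = 11.75
  z(10, 7) = 17  ←
  z(5.8, 9.8) = 15.6
  z(0, 11.25) = 11.25
The maximum is at x1 = 10, x2 = 7.

(10, 7)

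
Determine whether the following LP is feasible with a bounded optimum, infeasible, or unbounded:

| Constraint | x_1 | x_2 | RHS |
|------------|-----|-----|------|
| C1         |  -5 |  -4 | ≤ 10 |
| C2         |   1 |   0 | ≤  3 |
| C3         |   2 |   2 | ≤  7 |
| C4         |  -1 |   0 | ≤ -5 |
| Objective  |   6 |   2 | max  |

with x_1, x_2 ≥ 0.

Infeasible (no feasible solution exists)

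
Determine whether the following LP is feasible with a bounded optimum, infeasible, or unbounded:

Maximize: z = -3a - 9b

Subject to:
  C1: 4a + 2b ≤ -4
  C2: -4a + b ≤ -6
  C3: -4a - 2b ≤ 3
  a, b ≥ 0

Infeasible (no feasible solution exists)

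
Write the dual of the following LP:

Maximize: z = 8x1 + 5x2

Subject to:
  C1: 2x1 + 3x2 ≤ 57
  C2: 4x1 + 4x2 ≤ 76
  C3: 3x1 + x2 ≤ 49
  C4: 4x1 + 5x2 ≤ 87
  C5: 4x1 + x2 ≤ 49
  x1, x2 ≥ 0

Primal max cᵀx s.t. Ax ≤ b, x ≥ 0  →  Dual min bᵀy s.t. Aᵀy ≥ c, y ≥ 0.

Minimize: z = 57y1 + 76y2 + 49y3 + 87y4 + 49y5

Subject to:
  2y1 + 4y2 + 3y3 + 4y4 + 4y5 ≥ 8
  3y1 + 4y2 + y3 + 5y4 + y5 ≥ 5
  y1, y2, y3, y4, y5 ≥ 0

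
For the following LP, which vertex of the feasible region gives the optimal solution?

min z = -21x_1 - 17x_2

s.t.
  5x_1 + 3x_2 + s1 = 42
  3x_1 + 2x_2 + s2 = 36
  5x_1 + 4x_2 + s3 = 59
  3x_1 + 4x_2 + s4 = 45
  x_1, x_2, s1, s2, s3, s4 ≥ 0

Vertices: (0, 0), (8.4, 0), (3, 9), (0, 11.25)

Evaluate the objective at each vertex of the feasible region:
  z(0, 0) = 0
  z(8.4, 0) = -176.4
  z(3, 9) = -216  ←
  z(0, 11.25) = -191.2
The minimum is at x_1 = 3, x_2 = 9.

(3, 9)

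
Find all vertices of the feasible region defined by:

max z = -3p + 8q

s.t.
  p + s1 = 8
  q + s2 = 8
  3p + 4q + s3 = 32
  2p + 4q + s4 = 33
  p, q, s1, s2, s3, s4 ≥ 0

(0, 0), (8, 0), (8, 2), (0, 8)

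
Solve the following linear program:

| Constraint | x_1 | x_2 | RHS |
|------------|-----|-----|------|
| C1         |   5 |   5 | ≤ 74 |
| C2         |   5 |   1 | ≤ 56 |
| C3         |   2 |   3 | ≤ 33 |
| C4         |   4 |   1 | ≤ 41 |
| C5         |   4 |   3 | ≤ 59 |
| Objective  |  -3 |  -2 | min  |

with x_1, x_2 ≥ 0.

Evaluate the objective at each vertex of the feasible region:
  z(0, 0) = 0
  z(10.25, 0) = -30.75
  z(9, 5) = -37  ←
  z(0, 11) = -22
The minimum is at x_1 = 9, x_2 = 5.

x_1 = 9, x_2 = 5, z = -37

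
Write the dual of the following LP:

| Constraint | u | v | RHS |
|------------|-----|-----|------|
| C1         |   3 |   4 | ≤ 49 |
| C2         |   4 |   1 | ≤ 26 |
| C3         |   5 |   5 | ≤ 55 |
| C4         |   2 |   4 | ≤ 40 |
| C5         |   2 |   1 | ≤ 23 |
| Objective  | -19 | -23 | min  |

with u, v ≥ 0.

Primal min cᵀx s.t. Ax ≤ b, x ≥ 0  →  Dual max −bᵀy s.t. Aᵀy ≥ −c, y ≥ 0.

Maximize: z = -49y1 - 26y2 - 55y3 - 40y4 - 23y5

Subject to:
  3y1 + 4y2 + 5y3 + 2y4 + 2y5 ≥ 19
  4y1 + y2 + 5y3 + 4y4 + y5 ≥ 23
  y1, y2, y3, y4, y5 ≥ 0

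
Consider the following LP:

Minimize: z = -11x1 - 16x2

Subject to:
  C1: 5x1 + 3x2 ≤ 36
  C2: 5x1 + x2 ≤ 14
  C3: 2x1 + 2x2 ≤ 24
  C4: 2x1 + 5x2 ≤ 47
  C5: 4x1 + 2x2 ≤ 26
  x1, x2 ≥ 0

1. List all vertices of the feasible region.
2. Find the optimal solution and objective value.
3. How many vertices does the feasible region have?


1. (0, 0), (2.8, 0), (1, 9), (0, 9.4)
2. x1 = 1, x2 = 9, z = -155
3. 4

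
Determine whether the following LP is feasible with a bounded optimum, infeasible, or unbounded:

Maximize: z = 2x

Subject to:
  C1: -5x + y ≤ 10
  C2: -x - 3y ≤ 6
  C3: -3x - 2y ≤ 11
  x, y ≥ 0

Unbounded (objective can increase without bound)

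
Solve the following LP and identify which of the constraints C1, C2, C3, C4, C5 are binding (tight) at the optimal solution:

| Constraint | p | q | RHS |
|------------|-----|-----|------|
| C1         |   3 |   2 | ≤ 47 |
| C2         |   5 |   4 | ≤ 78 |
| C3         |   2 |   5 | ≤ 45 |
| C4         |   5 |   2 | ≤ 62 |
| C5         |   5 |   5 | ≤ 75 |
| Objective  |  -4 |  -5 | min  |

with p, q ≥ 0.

At p = 10, q = 5, compute slack b - a·x for each constraint:
  C1: 47 − 40 = 7  (slack)
  C2: 78 − 70 = 8  (slack)
  C3: 45 − 45 = 0  (binding)
  C4: 62 − 60 = 2  (slack)
  C5: 75 − 75 = 0  (binding)

Optimal: p = 10, q = 5
Binding: C3, C5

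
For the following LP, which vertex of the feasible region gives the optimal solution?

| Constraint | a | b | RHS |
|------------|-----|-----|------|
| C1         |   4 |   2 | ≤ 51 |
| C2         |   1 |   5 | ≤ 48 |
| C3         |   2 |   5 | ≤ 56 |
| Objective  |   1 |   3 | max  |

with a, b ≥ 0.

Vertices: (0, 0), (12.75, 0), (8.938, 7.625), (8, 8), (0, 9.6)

Evaluate the objective at each vertex of the feasible region:
  z(0, 0) = 0
  z(12.75, 0) = 12.75
  z(8.938, 7.625) = 31.81
  z(8, 8) = 32  ←
  z(0, 9.6) = 28.8
The maximum is at a = 8, b = 8.

(8, 8)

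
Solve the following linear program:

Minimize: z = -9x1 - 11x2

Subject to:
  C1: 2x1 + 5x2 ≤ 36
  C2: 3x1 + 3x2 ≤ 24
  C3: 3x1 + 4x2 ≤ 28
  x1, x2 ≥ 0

Evaluate the objective at each vertex of the feasible region:
  z(0, 0) = 0
  z(8, 0) = -72
  z(4, 4) = -80  ←
  z(0, 7) = -77
The minimum is at x1 = 4, x2 = 4.

x1 = 4, x2 = 4, z = -80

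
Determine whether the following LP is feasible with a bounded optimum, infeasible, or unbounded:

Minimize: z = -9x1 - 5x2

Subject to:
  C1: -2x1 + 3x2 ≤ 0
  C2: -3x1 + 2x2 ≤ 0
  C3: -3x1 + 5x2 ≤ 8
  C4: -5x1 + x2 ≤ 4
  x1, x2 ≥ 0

Unbounded (objective can decrease without bound)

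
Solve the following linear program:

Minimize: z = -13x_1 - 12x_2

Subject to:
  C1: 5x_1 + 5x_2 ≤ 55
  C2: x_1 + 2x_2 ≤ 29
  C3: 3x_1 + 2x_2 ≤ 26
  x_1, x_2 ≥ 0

Evaluate the objective at each vertex of the feasible region:
  z(0, 0) = 0
  z(8.667, 0) = -112.7
  z(4, 7) = -136  ←
  z(0, 11) = -132
The minimum is at x_1 = 4, x_2 = 7.

x_1 = 4, x_2 = 7, z = -136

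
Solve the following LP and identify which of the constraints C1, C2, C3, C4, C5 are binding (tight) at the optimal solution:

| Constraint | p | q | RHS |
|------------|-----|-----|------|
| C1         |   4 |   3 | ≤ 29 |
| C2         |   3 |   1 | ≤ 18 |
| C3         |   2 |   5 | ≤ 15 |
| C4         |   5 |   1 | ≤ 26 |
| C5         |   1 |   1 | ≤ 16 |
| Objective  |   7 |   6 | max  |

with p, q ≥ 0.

At p = 5, q = 1, compute slack b - a·x for each constraint:
  C1: 29 − 23 = 6  (slack)
  C2: 18 − 16 = 2  (slack)
  C3: 15 − 15 = 0  (binding)
  C4: 26 − 26 = 0  (binding)
  C5: 16 − 6 = 10  (slack)

Optimal: p = 5, q = 1
Binding: C3, C4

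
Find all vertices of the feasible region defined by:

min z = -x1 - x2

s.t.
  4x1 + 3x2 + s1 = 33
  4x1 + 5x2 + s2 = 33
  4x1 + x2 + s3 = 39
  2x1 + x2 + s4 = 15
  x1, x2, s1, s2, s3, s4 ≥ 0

(0, 0), (7.5, 0), (7, 1), (0, 6.6)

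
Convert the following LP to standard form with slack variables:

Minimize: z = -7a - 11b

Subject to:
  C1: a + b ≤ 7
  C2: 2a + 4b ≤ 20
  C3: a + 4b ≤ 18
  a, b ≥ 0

min z = -7a - 11b

s.t.
  a + b + s1 = 7
  2a + 4b + s2 = 20
  a + 4b + s3 = 18
  a, b, s1, s2, s3 ≥ 0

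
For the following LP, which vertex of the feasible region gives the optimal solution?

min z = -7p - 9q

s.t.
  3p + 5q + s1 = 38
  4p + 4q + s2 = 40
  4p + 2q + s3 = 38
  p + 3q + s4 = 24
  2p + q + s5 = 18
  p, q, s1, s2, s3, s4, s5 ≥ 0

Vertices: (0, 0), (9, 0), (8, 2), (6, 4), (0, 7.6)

Evaluate the objective at each vertex of the feasible region:
  z(0, 0) = 0
  z(9, 0) = -63
  z(8, 2) = -74
  z(6, 4) = -78  ←
  z(0, 7.6) = -68.4
The minimum is at p = 6, q = 4.

(6, 4)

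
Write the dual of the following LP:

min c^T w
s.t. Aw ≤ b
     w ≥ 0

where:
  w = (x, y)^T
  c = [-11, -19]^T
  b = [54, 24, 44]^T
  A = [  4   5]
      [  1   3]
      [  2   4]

Primal min cᵀx s.t. Ax ≤ b, x ≥ 0  →  Dual max −bᵀy s.t. Aᵀy ≥ −c, y ≥ 0.

Maximize: z = -54y1 - 24y2 - 44y3

Subject to:
  4y1 + y2 + 2y3 ≥ 11
  5y1 + 3y2 + 4y3 ≥ 19
  y1, y2, y3 ≥ 0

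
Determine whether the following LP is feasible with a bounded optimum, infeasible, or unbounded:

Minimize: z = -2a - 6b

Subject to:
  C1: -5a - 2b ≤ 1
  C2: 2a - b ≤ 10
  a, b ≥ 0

Unbounded (objective can decrease without bound)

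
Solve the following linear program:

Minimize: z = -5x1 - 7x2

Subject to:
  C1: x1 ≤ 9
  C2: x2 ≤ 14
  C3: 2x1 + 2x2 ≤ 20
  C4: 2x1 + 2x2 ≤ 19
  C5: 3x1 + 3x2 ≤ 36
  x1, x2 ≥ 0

Evaluate the objective at each vertex of the feasible region:
  z(0, 0) = 0
  z(9, 0) = -45
  z(9, 0.5) = -48.5
  z(0, 9.5) = -66.5  ←
The minimum is at x1 = 0, x2 = 9.5.

x1 = 0, x2 = 9.5, z = -66.5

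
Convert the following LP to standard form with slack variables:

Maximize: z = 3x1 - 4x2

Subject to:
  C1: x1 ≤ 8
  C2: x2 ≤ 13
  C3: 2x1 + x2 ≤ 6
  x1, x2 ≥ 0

max z = 3x1 - 4x2

s.t.
  x1 + s1 = 8
  x2 + s2 = 13
  2x1 + x2 + s3 = 6
  x1, x2, s1, s2, s3 ≥ 0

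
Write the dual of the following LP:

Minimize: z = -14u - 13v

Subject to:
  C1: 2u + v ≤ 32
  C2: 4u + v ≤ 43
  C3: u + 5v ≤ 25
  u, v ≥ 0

Primal min cᵀx s.t. Ax ≤ b, x ≥ 0  →  Dual max −bᵀy s.t. Aᵀy ≥ −c, y ≥ 0.

Maximize: z = -32y1 - 43y2 - 25y3

Subject to:
  2y1 + 4y2 + y3 ≥ 14
  y1 + y2 + 5y3 ≥ 13
  y1, y2, y3 ≥ 0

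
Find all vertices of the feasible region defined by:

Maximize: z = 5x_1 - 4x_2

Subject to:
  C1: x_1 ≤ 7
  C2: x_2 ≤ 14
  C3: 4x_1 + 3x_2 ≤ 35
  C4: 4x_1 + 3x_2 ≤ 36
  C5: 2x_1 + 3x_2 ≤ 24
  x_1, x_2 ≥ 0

(0, 0), (7, 0), (7, 2.333), (5.5, 4.333), (0, 8)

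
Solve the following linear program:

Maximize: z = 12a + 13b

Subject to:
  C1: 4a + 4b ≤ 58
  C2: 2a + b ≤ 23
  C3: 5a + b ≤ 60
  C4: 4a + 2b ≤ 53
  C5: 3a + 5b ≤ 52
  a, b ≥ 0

Evaluate the objective at each vertex of the feasible region:
  z(0, 0) = 0
  z(11.5, 0) = 138
  z(9, 5) = 173  ←
  z(0, 10.4) = 135.2
The maximum is at a = 9, b = 5.

a = 9, b = 5, z = 173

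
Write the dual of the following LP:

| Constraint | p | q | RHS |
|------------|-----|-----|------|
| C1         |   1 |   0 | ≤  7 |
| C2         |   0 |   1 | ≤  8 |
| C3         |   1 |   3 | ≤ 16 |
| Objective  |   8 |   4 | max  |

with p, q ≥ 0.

Primal max cᵀx s.t. Ax ≤ b, x ≥ 0  →  Dual min bᵀy s.t. Aᵀy ≥ c, y ≥ 0.

Minimize: z = 7y1 + 8y2 + 16y3

Subject to:
  y1 + y3 ≥ 8
  y2 + 3y3 ≥ 4
  y1, y2, y3 ≥ 0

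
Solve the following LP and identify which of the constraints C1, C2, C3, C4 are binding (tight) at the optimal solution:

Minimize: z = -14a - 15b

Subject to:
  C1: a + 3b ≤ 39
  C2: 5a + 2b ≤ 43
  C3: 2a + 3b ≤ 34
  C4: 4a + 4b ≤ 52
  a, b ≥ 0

At a = 5, b = 8, compute slack b - a·x for each constraint:
  C1: 39 − 29 = 10  (slack)
  C2: 43 − 41 = 2  (slack)
  C3: 34 − 34 = 0  (binding)
  C4: 52 − 52 = 0  (binding)

Optimal: a = 5, b = 8
Binding: C3, C4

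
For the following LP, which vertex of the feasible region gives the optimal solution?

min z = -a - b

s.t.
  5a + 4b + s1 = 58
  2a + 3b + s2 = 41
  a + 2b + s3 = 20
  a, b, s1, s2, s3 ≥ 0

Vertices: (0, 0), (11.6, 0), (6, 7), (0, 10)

Evaluate the objective at each vertex of the feasible region:
  z(0, 0) = 0
  z(11.6, 0) = -11.6
  z(6, 7) = -13  ←
  z(0, 10) = -10
The minimum is at a = 6, b = 7.

(6, 7)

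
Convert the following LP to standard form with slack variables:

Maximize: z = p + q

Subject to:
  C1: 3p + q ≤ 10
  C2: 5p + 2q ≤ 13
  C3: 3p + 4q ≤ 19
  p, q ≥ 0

max z = p + q

s.t.
  3p + q + s1 = 10
  5p + 2q + s2 = 13
  3p + 4q + s3 = 19
  p, q, s1, s2, s3 ≥ 0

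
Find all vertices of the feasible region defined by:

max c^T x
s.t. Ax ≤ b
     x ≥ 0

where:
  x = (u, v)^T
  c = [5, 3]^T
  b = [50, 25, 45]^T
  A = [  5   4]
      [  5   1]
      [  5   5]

(0, 0), (5, 0), (4, 5), (0, 9)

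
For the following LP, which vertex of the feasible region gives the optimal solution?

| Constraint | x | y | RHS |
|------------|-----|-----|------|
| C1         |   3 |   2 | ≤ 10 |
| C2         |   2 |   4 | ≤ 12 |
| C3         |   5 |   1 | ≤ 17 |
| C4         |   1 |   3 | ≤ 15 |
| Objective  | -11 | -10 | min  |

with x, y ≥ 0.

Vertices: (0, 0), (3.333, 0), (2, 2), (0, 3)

Evaluate the objective at each vertex of the feasible region:
  z(0, 0) = 0
  z(3.333, 0) = -36.67
  z(2, 2) = -42  ←
  z(0, 3) = -30
The minimum is at x = 2, y = 2.

(2, 2)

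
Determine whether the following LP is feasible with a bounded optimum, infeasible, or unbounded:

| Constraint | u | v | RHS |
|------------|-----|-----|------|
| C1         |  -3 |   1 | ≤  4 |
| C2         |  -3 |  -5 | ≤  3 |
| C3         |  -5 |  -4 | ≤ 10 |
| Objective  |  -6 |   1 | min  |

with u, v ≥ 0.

Unbounded (objective can decrease without bound)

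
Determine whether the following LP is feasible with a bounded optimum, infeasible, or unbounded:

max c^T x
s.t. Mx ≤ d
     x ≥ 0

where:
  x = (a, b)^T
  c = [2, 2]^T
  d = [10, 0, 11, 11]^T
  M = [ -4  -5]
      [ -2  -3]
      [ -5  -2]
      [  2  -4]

Unbounded (objective can increase without bound)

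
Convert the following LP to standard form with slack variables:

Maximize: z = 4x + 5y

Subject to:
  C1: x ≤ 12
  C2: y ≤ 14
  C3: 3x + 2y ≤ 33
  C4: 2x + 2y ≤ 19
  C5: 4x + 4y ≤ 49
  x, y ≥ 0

max z = 4x + 5y

s.t.
  x + s1 = 12
  y + s2 = 14
  3x + 2y + s3 = 33
  2x + 2y + s4 = 19
  4x + 4y + s5 = 49
  x, y, s1, s2, s3, s4, s5 ≥ 0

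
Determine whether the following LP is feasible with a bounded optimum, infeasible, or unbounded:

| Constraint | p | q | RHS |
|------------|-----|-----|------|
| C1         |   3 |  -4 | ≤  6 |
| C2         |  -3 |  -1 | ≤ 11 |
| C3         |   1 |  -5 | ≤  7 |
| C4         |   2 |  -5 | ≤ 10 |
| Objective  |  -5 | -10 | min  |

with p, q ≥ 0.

Unbounded (objective can decrease without bound)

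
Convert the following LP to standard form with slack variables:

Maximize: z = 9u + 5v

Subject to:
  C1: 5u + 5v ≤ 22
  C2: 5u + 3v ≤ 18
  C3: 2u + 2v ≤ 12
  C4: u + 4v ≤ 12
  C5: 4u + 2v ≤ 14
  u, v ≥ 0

max z = 9u + 5v

s.t.
  5u + 5v + s1 = 22
  5u + 3v + s2 = 18
  2u + 2v + s3 = 12
  u + 4v + s4 = 12
  4u + 2v + s5 = 14
  u, v, s1, s2, s3, s4, s5 ≥ 0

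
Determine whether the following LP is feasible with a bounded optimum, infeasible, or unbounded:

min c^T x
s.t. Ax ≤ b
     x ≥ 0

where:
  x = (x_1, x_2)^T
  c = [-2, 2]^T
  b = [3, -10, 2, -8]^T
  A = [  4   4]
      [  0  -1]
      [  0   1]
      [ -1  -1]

Infeasible (no feasible solution exists)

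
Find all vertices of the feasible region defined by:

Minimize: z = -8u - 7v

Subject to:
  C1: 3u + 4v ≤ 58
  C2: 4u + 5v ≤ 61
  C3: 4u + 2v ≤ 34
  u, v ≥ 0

(0, 0), (8.5, 0), (4, 9), (0, 12.2)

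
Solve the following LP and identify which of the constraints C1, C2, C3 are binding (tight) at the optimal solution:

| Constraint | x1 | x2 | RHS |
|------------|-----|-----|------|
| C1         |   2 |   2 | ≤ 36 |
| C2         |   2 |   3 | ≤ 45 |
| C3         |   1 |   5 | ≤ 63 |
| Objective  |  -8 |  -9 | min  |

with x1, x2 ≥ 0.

At x1 = 9, x2 = 9, compute slack b - a·x for each constraint:
  C1: 36 − 36 = 0  (binding)
  C2: 45 − 45 = 0  (binding)
  C3: 63 − 54 = 9  (slack)

Optimal: x1 = 9, x2 = 9
Binding: C1, C2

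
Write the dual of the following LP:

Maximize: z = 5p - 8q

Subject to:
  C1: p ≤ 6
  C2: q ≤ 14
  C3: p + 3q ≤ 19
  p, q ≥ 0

Primal max cᵀx s.t. Ax ≤ b, x ≥ 0  →  Dual min bᵀy s.t. Aᵀy ≥ c, y ≥ 0.

Minimize: z = 6y1 + 14y2 + 19y3

Subject to:
  y1 + y3 ≥ 5
  y2 + 3y3 ≥ -8
  y1, y2, y3 ≥ 0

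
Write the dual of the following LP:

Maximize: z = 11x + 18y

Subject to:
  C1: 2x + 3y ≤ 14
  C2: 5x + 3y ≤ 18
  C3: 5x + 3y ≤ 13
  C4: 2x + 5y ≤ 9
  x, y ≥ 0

Primal max cᵀx s.t. Ax ≤ b, x ≥ 0  →  Dual min bᵀy s.t. Aᵀy ≥ c, y ≥ 0.

Minimize: z = 14y1 + 18y2 + 13y3 + 9y4

Subject to:
  2y1 + 5y2 + 5y3 + 2y4 ≥ 11
  3y1 + 3y2 + 3y3 + 5y4 ≥ 18
  y1, y2, y3, y4 ≥ 0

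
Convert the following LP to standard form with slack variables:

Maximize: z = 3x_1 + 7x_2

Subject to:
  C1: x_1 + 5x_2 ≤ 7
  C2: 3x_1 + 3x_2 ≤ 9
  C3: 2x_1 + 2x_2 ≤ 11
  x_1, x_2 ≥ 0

max z = 3x_1 + 7x_2

s.t.
  x_1 + 5x_2 + s1 = 7
  3x_1 + 3x_2 + s2 = 9
  2x_1 + 2x_2 + s3 = 11
  x_1, x_2, s1, s2, s3 ≥ 0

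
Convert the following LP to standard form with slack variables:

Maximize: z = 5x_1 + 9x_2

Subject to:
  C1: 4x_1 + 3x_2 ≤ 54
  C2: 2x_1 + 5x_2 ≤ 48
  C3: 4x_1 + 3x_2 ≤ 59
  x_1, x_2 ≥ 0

max z = 5x_1 + 9x_2

s.t.
  4x_1 + 3x_2 + s1 = 54
  2x_1 + 5x_2 + s2 = 48
  4x_1 + 3x_2 + s3 = 59
  x_1, x_2, s1, s2, s3 ≥ 0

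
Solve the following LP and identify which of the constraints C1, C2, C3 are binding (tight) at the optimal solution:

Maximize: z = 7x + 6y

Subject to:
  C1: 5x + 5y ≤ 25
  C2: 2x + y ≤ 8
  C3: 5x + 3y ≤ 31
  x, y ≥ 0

At x = 3, y = 2, compute slack b - a·x for each constraint:
  C1: 25 − 25 = 0  (binding)
  C2: 8 − 8 = 0  (binding)
  C3: 31 − 21 = 10  (slack)

Optimal: x = 3, y = 2
Binding: C1, C2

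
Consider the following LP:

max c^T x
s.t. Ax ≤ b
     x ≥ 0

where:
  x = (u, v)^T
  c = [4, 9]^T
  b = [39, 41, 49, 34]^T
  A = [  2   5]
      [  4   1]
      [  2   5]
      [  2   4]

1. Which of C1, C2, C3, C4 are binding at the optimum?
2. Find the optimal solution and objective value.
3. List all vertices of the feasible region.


1. C1, C4
2. u = 7, v = 5, z = 73
3. (0, 0), (10.25, 0), (9.286, 3.857), (7, 5), (0, 7.8)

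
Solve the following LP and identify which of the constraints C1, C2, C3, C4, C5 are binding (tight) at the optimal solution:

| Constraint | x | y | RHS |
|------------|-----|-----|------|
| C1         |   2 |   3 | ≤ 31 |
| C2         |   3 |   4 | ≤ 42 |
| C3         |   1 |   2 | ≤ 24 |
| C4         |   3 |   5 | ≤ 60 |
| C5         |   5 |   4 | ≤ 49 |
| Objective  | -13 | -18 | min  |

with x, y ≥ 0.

At x = 2, y = 9, compute slack b - a·x for each constraint:
  C1: 31 − 31 = 0  (binding)
  C2: 42 − 42 = 0  (binding)
  C3: 24 − 20 = 4  (slack)
  C4: 60 − 51 = 9  (slack)
  C5: 49 − 46 = 3  (slack)

Optimal: x = 2, y = 9
Binding: C1, C2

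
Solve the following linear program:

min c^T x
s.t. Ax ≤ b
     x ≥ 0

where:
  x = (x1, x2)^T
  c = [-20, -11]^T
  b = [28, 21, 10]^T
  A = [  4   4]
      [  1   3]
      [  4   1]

Evaluate the objective at each vertex of the feasible region:
  z(0, 0) = 0
  z(2.5, 0) = -50
  z(1, 6) = -86  ←
  z(0, 7) = -77
The minimum is at x1 = 1, x2 = 6.

x1 = 1, x2 = 6, z = -86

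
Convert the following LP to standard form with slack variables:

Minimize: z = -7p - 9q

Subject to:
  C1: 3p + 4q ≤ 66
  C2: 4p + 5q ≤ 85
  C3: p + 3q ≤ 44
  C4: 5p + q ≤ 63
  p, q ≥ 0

min z = -7p - 9q

s.t.
  3p + 4q + s1 = 66
  4p + 5q + s2 = 85
  p + 3q + s3 = 44
  5p + q + s4 = 63
  p, q, s1, s2, s3, s4 ≥ 0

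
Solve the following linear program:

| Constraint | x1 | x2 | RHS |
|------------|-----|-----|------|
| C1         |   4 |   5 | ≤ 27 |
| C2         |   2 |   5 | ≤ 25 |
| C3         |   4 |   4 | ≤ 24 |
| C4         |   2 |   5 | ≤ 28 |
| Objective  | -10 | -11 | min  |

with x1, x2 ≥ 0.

Evaluate the objective at each vertex of the feasible region:
  z(0, 0) = 0
  z(6, 0) = -60
  z(3, 3) = -63  ←
  z(1, 4.6) = -60.6
  z(0, 5) = -55
The minimum is at x1 = 3, x2 = 3.

x1 = 3, x2 = 3, z = -63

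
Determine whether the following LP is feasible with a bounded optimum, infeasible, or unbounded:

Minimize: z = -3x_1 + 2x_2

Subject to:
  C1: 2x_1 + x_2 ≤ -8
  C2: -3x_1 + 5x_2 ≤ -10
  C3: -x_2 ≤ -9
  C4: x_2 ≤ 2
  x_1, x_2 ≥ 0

Infeasible (no feasible solution exists)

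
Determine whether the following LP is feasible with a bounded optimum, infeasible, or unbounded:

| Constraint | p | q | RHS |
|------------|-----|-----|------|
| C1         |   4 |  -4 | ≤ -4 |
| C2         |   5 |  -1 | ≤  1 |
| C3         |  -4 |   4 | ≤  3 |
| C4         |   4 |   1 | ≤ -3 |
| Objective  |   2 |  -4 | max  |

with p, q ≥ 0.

Infeasible (no feasible solution exists)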